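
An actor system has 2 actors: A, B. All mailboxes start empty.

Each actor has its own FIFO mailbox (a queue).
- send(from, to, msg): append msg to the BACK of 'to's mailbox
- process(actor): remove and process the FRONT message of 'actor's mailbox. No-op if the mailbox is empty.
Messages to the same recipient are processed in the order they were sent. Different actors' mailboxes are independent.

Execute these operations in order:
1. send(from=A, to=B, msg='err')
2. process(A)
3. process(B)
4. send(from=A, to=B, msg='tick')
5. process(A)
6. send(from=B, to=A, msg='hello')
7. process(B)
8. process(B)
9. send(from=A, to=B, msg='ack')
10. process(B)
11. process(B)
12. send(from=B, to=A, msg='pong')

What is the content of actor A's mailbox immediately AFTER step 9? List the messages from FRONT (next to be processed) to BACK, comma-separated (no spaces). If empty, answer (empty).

After 1 (send(from=A, to=B, msg='err')): A:[] B:[err]
After 2 (process(A)): A:[] B:[err]
After 3 (process(B)): A:[] B:[]
After 4 (send(from=A, to=B, msg='tick')): A:[] B:[tick]
After 5 (process(A)): A:[] B:[tick]
After 6 (send(from=B, to=A, msg='hello')): A:[hello] B:[tick]
After 7 (process(B)): A:[hello] B:[]
After 8 (process(B)): A:[hello] B:[]
After 9 (send(from=A, to=B, msg='ack')): A:[hello] B:[ack]

hello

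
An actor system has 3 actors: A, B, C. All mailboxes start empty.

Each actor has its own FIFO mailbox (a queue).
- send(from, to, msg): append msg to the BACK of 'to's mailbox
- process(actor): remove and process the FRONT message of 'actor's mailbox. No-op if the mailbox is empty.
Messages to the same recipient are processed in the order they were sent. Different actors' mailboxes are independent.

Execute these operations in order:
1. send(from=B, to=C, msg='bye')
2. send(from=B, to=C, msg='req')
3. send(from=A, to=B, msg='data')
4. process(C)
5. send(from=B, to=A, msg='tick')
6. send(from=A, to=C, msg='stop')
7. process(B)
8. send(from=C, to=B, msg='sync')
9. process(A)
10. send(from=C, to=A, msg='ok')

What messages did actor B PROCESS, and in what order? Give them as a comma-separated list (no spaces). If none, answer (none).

Answer: data

Derivation:
After 1 (send(from=B, to=C, msg='bye')): A:[] B:[] C:[bye]
After 2 (send(from=B, to=C, msg='req')): A:[] B:[] C:[bye,req]
After 3 (send(from=A, to=B, msg='data')): A:[] B:[data] C:[bye,req]
After 4 (process(C)): A:[] B:[data] C:[req]
After 5 (send(from=B, to=A, msg='tick')): A:[tick] B:[data] C:[req]
After 6 (send(from=A, to=C, msg='stop')): A:[tick] B:[data] C:[req,stop]
After 7 (process(B)): A:[tick] B:[] C:[req,stop]
After 8 (send(from=C, to=B, msg='sync')): A:[tick] B:[sync] C:[req,stop]
After 9 (process(A)): A:[] B:[sync] C:[req,stop]
After 10 (send(from=C, to=A, msg='ok')): A:[ok] B:[sync] C:[req,stop]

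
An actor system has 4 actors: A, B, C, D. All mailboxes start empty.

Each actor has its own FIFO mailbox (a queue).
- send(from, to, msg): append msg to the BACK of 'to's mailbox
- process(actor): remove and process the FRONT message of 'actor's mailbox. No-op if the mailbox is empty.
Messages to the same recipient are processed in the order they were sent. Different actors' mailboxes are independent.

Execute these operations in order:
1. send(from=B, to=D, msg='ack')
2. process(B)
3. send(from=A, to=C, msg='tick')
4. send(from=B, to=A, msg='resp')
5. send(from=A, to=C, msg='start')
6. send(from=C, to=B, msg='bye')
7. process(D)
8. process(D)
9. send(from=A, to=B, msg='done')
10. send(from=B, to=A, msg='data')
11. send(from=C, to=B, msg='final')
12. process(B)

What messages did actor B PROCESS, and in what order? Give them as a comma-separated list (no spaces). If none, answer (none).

After 1 (send(from=B, to=D, msg='ack')): A:[] B:[] C:[] D:[ack]
After 2 (process(B)): A:[] B:[] C:[] D:[ack]
After 3 (send(from=A, to=C, msg='tick')): A:[] B:[] C:[tick] D:[ack]
After 4 (send(from=B, to=A, msg='resp')): A:[resp] B:[] C:[tick] D:[ack]
After 5 (send(from=A, to=C, msg='start')): A:[resp] B:[] C:[tick,start] D:[ack]
After 6 (send(from=C, to=B, msg='bye')): A:[resp] B:[bye] C:[tick,start] D:[ack]
After 7 (process(D)): A:[resp] B:[bye] C:[tick,start] D:[]
After 8 (process(D)): A:[resp] B:[bye] C:[tick,start] D:[]
After 9 (send(from=A, to=B, msg='done')): A:[resp] B:[bye,done] C:[tick,start] D:[]
After 10 (send(from=B, to=A, msg='data')): A:[resp,data] B:[bye,done] C:[tick,start] D:[]
After 11 (send(from=C, to=B, msg='final')): A:[resp,data] B:[bye,done,final] C:[tick,start] D:[]
After 12 (process(B)): A:[resp,data] B:[done,final] C:[tick,start] D:[]

Answer: bye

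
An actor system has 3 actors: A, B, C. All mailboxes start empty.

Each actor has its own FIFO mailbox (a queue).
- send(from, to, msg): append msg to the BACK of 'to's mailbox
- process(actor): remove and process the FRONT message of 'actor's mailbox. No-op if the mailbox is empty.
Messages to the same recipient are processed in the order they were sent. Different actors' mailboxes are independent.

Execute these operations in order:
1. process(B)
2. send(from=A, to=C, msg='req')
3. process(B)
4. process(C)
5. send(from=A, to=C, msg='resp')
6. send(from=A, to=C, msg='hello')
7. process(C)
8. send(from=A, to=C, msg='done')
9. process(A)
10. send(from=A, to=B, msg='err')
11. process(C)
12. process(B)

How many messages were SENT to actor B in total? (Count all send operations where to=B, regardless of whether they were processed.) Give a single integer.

After 1 (process(B)): A:[] B:[] C:[]
After 2 (send(from=A, to=C, msg='req')): A:[] B:[] C:[req]
After 3 (process(B)): A:[] B:[] C:[req]
After 4 (process(C)): A:[] B:[] C:[]
After 5 (send(from=A, to=C, msg='resp')): A:[] B:[] C:[resp]
After 6 (send(from=A, to=C, msg='hello')): A:[] B:[] C:[resp,hello]
After 7 (process(C)): A:[] B:[] C:[hello]
After 8 (send(from=A, to=C, msg='done')): A:[] B:[] C:[hello,done]
After 9 (process(A)): A:[] B:[] C:[hello,done]
After 10 (send(from=A, to=B, msg='err')): A:[] B:[err] C:[hello,done]
After 11 (process(C)): A:[] B:[err] C:[done]
After 12 (process(B)): A:[] B:[] C:[done]

Answer: 1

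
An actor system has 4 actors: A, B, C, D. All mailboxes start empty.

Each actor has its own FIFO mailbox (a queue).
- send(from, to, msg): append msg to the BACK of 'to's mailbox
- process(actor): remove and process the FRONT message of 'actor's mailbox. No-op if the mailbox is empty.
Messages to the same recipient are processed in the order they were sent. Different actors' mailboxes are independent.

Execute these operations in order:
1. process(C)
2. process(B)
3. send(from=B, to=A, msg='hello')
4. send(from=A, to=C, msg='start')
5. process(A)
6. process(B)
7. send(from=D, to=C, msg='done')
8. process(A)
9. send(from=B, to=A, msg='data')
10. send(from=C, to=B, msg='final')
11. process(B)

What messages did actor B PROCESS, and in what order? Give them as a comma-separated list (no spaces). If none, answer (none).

After 1 (process(C)): A:[] B:[] C:[] D:[]
After 2 (process(B)): A:[] B:[] C:[] D:[]
After 3 (send(from=B, to=A, msg='hello')): A:[hello] B:[] C:[] D:[]
After 4 (send(from=A, to=C, msg='start')): A:[hello] B:[] C:[start] D:[]
After 5 (process(A)): A:[] B:[] C:[start] D:[]
After 6 (process(B)): A:[] B:[] C:[start] D:[]
After 7 (send(from=D, to=C, msg='done')): A:[] B:[] C:[start,done] D:[]
After 8 (process(A)): A:[] B:[] C:[start,done] D:[]
After 9 (send(from=B, to=A, msg='data')): A:[data] B:[] C:[start,done] D:[]
After 10 (send(from=C, to=B, msg='final')): A:[data] B:[final] C:[start,done] D:[]
After 11 (process(B)): A:[data] B:[] C:[start,done] D:[]

Answer: final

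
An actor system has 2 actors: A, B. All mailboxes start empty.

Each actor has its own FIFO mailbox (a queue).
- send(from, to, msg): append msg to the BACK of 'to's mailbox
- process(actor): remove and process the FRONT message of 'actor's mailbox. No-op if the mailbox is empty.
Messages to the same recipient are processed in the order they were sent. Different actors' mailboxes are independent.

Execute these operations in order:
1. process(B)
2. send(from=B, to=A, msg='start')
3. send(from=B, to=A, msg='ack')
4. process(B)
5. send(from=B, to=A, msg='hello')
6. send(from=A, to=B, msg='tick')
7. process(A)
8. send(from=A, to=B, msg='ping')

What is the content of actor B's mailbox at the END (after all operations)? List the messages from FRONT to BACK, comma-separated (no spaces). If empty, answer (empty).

Answer: tick,ping

Derivation:
After 1 (process(B)): A:[] B:[]
After 2 (send(from=B, to=A, msg='start')): A:[start] B:[]
After 3 (send(from=B, to=A, msg='ack')): A:[start,ack] B:[]
After 4 (process(B)): A:[start,ack] B:[]
After 5 (send(from=B, to=A, msg='hello')): A:[start,ack,hello] B:[]
After 6 (send(from=A, to=B, msg='tick')): A:[start,ack,hello] B:[tick]
After 7 (process(A)): A:[ack,hello] B:[tick]
After 8 (send(from=A, to=B, msg='ping')): A:[ack,hello] B:[tick,ping]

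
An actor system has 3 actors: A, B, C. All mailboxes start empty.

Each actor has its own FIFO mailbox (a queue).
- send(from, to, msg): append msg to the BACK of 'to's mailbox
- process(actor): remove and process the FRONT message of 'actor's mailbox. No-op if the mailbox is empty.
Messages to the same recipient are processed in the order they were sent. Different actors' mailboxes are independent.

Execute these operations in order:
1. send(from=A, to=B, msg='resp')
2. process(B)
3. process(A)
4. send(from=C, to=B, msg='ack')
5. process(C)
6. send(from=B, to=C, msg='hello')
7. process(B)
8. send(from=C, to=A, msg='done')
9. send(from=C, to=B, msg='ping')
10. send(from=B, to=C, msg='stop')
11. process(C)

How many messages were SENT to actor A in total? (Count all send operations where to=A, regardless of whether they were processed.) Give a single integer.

After 1 (send(from=A, to=B, msg='resp')): A:[] B:[resp] C:[]
After 2 (process(B)): A:[] B:[] C:[]
After 3 (process(A)): A:[] B:[] C:[]
After 4 (send(from=C, to=B, msg='ack')): A:[] B:[ack] C:[]
After 5 (process(C)): A:[] B:[ack] C:[]
After 6 (send(from=B, to=C, msg='hello')): A:[] B:[ack] C:[hello]
After 7 (process(B)): A:[] B:[] C:[hello]
After 8 (send(from=C, to=A, msg='done')): A:[done] B:[] C:[hello]
After 9 (send(from=C, to=B, msg='ping')): A:[done] B:[ping] C:[hello]
After 10 (send(from=B, to=C, msg='stop')): A:[done] B:[ping] C:[hello,stop]
After 11 (process(C)): A:[done] B:[ping] C:[stop]

Answer: 1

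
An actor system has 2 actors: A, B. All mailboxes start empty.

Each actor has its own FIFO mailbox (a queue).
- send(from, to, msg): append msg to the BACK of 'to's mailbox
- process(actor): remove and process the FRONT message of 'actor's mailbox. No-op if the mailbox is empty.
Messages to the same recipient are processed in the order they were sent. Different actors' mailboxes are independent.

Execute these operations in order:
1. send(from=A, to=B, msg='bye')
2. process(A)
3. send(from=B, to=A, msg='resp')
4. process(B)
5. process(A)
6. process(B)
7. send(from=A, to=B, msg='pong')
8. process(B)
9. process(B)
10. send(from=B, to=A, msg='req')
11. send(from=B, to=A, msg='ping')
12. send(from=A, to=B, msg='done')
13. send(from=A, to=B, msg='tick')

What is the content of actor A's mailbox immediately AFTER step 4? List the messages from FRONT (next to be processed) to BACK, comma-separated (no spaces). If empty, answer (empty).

After 1 (send(from=A, to=B, msg='bye')): A:[] B:[bye]
After 2 (process(A)): A:[] B:[bye]
After 3 (send(from=B, to=A, msg='resp')): A:[resp] B:[bye]
After 4 (process(B)): A:[resp] B:[]

resp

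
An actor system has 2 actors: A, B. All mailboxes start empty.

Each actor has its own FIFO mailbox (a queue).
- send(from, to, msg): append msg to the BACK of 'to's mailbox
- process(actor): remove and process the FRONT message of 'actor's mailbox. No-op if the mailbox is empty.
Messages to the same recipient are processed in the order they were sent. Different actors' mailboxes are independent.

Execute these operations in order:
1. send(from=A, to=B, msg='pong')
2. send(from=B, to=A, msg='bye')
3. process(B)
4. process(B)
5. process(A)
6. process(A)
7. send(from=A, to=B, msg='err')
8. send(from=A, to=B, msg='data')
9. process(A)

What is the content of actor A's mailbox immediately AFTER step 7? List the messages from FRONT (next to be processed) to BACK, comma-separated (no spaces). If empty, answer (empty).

After 1 (send(from=A, to=B, msg='pong')): A:[] B:[pong]
After 2 (send(from=B, to=A, msg='bye')): A:[bye] B:[pong]
After 3 (process(B)): A:[bye] B:[]
After 4 (process(B)): A:[bye] B:[]
After 5 (process(A)): A:[] B:[]
After 6 (process(A)): A:[] B:[]
After 7 (send(from=A, to=B, msg='err')): A:[] B:[err]

(empty)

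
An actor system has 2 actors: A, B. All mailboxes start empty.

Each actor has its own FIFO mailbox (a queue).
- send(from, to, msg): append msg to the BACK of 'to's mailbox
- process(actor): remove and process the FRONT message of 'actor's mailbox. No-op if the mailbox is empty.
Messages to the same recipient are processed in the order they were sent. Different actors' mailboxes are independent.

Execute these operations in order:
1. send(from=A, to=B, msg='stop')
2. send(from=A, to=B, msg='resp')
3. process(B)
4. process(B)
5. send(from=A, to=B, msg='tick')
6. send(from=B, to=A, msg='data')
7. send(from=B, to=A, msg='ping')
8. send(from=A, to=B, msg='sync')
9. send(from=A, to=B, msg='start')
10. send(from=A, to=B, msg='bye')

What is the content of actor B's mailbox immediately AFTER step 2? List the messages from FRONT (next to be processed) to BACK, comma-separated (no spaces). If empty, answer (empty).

After 1 (send(from=A, to=B, msg='stop')): A:[] B:[stop]
After 2 (send(from=A, to=B, msg='resp')): A:[] B:[stop,resp]

stop,resp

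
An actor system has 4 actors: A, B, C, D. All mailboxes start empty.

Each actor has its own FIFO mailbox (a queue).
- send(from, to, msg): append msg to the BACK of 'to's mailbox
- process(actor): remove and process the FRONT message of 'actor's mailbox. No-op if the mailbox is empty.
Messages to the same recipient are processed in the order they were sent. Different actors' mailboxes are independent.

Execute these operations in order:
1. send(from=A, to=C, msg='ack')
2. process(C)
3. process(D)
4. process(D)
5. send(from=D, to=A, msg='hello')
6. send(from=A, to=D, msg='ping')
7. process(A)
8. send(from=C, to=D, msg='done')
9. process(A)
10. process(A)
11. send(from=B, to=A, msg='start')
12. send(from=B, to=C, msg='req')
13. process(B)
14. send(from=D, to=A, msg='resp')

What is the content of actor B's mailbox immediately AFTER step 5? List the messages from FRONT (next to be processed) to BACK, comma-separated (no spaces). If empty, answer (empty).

After 1 (send(from=A, to=C, msg='ack')): A:[] B:[] C:[ack] D:[]
After 2 (process(C)): A:[] B:[] C:[] D:[]
After 3 (process(D)): A:[] B:[] C:[] D:[]
After 4 (process(D)): A:[] B:[] C:[] D:[]
After 5 (send(from=D, to=A, msg='hello')): A:[hello] B:[] C:[] D:[]

(empty)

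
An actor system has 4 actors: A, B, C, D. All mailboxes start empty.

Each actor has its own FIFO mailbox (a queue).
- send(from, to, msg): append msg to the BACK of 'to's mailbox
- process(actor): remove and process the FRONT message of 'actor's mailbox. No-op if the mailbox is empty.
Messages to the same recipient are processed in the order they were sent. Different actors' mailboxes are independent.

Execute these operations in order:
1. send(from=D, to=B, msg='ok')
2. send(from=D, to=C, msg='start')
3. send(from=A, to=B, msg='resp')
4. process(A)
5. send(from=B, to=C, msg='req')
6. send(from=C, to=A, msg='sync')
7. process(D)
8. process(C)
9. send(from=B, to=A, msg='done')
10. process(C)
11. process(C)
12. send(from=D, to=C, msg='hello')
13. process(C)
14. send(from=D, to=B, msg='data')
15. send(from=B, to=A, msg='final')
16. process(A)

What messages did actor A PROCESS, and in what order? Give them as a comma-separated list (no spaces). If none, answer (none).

Answer: sync

Derivation:
After 1 (send(from=D, to=B, msg='ok')): A:[] B:[ok] C:[] D:[]
After 2 (send(from=D, to=C, msg='start')): A:[] B:[ok] C:[start] D:[]
After 3 (send(from=A, to=B, msg='resp')): A:[] B:[ok,resp] C:[start] D:[]
After 4 (process(A)): A:[] B:[ok,resp] C:[start] D:[]
After 5 (send(from=B, to=C, msg='req')): A:[] B:[ok,resp] C:[start,req] D:[]
After 6 (send(from=C, to=A, msg='sync')): A:[sync] B:[ok,resp] C:[start,req] D:[]
After 7 (process(D)): A:[sync] B:[ok,resp] C:[start,req] D:[]
After 8 (process(C)): A:[sync] B:[ok,resp] C:[req] D:[]
After 9 (send(from=B, to=A, msg='done')): A:[sync,done] B:[ok,resp] C:[req] D:[]
After 10 (process(C)): A:[sync,done] B:[ok,resp] C:[] D:[]
After 11 (process(C)): A:[sync,done] B:[ok,resp] C:[] D:[]
After 12 (send(from=D, to=C, msg='hello')): A:[sync,done] B:[ok,resp] C:[hello] D:[]
After 13 (process(C)): A:[sync,done] B:[ok,resp] C:[] D:[]
After 14 (send(from=D, to=B, msg='data')): A:[sync,done] B:[ok,resp,data] C:[] D:[]
After 15 (send(from=B, to=A, msg='final')): A:[sync,done,final] B:[ok,resp,data] C:[] D:[]
After 16 (process(A)): A:[done,final] B:[ok,resp,data] C:[] D:[]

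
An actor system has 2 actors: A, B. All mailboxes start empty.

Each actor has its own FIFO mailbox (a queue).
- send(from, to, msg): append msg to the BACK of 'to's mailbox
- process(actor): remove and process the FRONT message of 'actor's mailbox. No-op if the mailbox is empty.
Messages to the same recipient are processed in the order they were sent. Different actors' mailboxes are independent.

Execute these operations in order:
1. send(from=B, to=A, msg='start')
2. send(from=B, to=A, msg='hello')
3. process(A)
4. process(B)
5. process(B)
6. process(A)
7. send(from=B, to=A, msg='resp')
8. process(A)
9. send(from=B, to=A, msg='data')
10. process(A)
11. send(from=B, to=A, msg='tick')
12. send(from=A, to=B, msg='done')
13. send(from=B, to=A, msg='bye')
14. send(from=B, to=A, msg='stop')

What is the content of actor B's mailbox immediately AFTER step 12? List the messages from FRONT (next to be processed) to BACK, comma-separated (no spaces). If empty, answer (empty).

After 1 (send(from=B, to=A, msg='start')): A:[start] B:[]
After 2 (send(from=B, to=A, msg='hello')): A:[start,hello] B:[]
After 3 (process(A)): A:[hello] B:[]
After 4 (process(B)): A:[hello] B:[]
After 5 (process(B)): A:[hello] B:[]
After 6 (process(A)): A:[] B:[]
After 7 (send(from=B, to=A, msg='resp')): A:[resp] B:[]
After 8 (process(A)): A:[] B:[]
After 9 (send(from=B, to=A, msg='data')): A:[data] B:[]
After 10 (process(A)): A:[] B:[]
After 11 (send(from=B, to=A, msg='tick')): A:[tick] B:[]
After 12 (send(from=A, to=B, msg='done')): A:[tick] B:[done]

done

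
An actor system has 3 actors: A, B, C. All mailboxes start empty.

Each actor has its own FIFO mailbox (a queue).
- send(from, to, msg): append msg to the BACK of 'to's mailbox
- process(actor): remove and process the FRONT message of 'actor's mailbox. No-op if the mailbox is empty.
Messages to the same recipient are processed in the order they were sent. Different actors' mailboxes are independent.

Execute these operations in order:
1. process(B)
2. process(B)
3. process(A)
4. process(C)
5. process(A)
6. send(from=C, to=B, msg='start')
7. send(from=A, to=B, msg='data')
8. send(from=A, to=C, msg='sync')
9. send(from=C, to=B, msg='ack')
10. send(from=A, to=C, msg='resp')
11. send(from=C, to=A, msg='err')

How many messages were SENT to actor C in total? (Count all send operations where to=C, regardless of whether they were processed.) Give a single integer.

Answer: 2

Derivation:
After 1 (process(B)): A:[] B:[] C:[]
After 2 (process(B)): A:[] B:[] C:[]
After 3 (process(A)): A:[] B:[] C:[]
After 4 (process(C)): A:[] B:[] C:[]
After 5 (process(A)): A:[] B:[] C:[]
After 6 (send(from=C, to=B, msg='start')): A:[] B:[start] C:[]
After 7 (send(from=A, to=B, msg='data')): A:[] B:[start,data] C:[]
After 8 (send(from=A, to=C, msg='sync')): A:[] B:[start,data] C:[sync]
After 9 (send(from=C, to=B, msg='ack')): A:[] B:[start,data,ack] C:[sync]
After 10 (send(from=A, to=C, msg='resp')): A:[] B:[start,data,ack] C:[sync,resp]
After 11 (send(from=C, to=A, msg='err')): A:[err] B:[start,data,ack] C:[sync,resp]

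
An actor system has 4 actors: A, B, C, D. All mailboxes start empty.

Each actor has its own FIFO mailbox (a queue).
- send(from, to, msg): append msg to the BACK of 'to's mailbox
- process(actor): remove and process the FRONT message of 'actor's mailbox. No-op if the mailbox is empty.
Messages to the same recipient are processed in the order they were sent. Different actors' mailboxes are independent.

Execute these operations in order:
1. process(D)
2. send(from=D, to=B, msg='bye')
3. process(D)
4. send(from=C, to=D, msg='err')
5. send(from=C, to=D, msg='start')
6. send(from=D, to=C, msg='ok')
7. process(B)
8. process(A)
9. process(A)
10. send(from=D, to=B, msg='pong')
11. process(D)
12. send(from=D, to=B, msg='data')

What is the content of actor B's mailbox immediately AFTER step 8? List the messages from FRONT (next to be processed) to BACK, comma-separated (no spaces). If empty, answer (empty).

After 1 (process(D)): A:[] B:[] C:[] D:[]
After 2 (send(from=D, to=B, msg='bye')): A:[] B:[bye] C:[] D:[]
After 3 (process(D)): A:[] B:[bye] C:[] D:[]
After 4 (send(from=C, to=D, msg='err')): A:[] B:[bye] C:[] D:[err]
After 5 (send(from=C, to=D, msg='start')): A:[] B:[bye] C:[] D:[err,start]
After 6 (send(from=D, to=C, msg='ok')): A:[] B:[bye] C:[ok] D:[err,start]
After 7 (process(B)): A:[] B:[] C:[ok] D:[err,start]
After 8 (process(A)): A:[] B:[] C:[ok] D:[err,start]

(empty)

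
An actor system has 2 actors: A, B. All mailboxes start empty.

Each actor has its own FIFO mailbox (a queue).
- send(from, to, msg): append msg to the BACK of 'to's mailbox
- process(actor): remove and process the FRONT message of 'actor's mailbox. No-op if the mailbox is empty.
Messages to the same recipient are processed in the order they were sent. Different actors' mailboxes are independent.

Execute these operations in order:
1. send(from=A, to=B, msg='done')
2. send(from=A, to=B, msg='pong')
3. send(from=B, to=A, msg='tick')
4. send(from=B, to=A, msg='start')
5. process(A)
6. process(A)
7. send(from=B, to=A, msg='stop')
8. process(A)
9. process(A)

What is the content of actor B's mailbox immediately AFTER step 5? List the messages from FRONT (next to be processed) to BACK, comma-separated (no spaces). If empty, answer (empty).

After 1 (send(from=A, to=B, msg='done')): A:[] B:[done]
After 2 (send(from=A, to=B, msg='pong')): A:[] B:[done,pong]
After 3 (send(from=B, to=A, msg='tick')): A:[tick] B:[done,pong]
After 4 (send(from=B, to=A, msg='start')): A:[tick,start] B:[done,pong]
After 5 (process(A)): A:[start] B:[done,pong]

done,pong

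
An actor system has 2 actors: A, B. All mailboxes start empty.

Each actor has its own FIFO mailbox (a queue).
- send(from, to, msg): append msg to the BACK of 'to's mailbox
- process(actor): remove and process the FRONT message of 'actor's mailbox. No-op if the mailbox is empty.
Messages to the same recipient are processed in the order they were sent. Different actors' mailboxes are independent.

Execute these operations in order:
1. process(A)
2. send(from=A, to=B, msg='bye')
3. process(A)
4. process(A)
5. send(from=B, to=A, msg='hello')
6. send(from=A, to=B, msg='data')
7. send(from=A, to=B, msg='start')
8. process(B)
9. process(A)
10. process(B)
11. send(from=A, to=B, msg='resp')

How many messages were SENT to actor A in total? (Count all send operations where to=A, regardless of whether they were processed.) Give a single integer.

After 1 (process(A)): A:[] B:[]
After 2 (send(from=A, to=B, msg='bye')): A:[] B:[bye]
After 3 (process(A)): A:[] B:[bye]
After 4 (process(A)): A:[] B:[bye]
After 5 (send(from=B, to=A, msg='hello')): A:[hello] B:[bye]
After 6 (send(from=A, to=B, msg='data')): A:[hello] B:[bye,data]
After 7 (send(from=A, to=B, msg='start')): A:[hello] B:[bye,data,start]
After 8 (process(B)): A:[hello] B:[data,start]
After 9 (process(A)): A:[] B:[data,start]
After 10 (process(B)): A:[] B:[start]
After 11 (send(from=A, to=B, msg='resp')): A:[] B:[start,resp]

Answer: 1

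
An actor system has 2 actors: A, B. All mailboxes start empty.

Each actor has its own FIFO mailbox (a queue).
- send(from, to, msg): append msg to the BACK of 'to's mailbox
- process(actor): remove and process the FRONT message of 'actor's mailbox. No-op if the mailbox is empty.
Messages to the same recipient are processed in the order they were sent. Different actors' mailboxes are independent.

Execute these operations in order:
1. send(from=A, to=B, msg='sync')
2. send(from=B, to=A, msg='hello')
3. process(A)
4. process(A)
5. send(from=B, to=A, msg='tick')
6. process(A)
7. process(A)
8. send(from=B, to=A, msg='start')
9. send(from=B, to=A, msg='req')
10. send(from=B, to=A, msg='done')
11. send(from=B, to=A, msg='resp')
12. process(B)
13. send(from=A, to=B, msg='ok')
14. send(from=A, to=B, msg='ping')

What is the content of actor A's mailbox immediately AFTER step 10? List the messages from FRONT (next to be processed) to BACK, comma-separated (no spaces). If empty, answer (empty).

After 1 (send(from=A, to=B, msg='sync')): A:[] B:[sync]
After 2 (send(from=B, to=A, msg='hello')): A:[hello] B:[sync]
After 3 (process(A)): A:[] B:[sync]
After 4 (process(A)): A:[] B:[sync]
After 5 (send(from=B, to=A, msg='tick')): A:[tick] B:[sync]
After 6 (process(A)): A:[] B:[sync]
After 7 (process(A)): A:[] B:[sync]
After 8 (send(from=B, to=A, msg='start')): A:[start] B:[sync]
After 9 (send(from=B, to=A, msg='req')): A:[start,req] B:[sync]
After 10 (send(from=B, to=A, msg='done')): A:[start,req,done] B:[sync]

start,req,done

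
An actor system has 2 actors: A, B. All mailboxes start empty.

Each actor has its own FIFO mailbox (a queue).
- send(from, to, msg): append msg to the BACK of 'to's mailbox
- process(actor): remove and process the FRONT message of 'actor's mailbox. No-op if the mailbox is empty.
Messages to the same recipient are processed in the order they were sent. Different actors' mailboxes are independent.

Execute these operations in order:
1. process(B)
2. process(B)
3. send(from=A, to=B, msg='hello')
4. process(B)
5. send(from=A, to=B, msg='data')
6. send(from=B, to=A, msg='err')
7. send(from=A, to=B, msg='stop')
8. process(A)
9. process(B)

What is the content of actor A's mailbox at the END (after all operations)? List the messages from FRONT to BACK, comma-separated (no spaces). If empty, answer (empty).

After 1 (process(B)): A:[] B:[]
After 2 (process(B)): A:[] B:[]
After 3 (send(from=A, to=B, msg='hello')): A:[] B:[hello]
After 4 (process(B)): A:[] B:[]
After 5 (send(from=A, to=B, msg='data')): A:[] B:[data]
After 6 (send(from=B, to=A, msg='err')): A:[err] B:[data]
After 7 (send(from=A, to=B, msg='stop')): A:[err] B:[data,stop]
After 8 (process(A)): A:[] B:[data,stop]
After 9 (process(B)): A:[] B:[stop]

Answer: (empty)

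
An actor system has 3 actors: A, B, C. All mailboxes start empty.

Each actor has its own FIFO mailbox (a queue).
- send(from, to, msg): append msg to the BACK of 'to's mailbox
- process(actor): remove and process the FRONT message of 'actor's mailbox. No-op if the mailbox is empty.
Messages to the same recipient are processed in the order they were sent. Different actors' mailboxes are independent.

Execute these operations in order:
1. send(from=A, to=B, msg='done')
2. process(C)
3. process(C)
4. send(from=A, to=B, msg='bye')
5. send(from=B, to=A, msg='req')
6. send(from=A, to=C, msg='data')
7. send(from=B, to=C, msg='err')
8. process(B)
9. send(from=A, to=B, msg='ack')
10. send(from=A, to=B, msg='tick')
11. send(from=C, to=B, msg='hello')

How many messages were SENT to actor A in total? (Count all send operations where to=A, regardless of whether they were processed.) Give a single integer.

Answer: 1

Derivation:
After 1 (send(from=A, to=B, msg='done')): A:[] B:[done] C:[]
After 2 (process(C)): A:[] B:[done] C:[]
After 3 (process(C)): A:[] B:[done] C:[]
After 4 (send(from=A, to=B, msg='bye')): A:[] B:[done,bye] C:[]
After 5 (send(from=B, to=A, msg='req')): A:[req] B:[done,bye] C:[]
After 6 (send(from=A, to=C, msg='data')): A:[req] B:[done,bye] C:[data]
After 7 (send(from=B, to=C, msg='err')): A:[req] B:[done,bye] C:[data,err]
After 8 (process(B)): A:[req] B:[bye] C:[data,err]
After 9 (send(from=A, to=B, msg='ack')): A:[req] B:[bye,ack] C:[data,err]
After 10 (send(from=A, to=B, msg='tick')): A:[req] B:[bye,ack,tick] C:[data,err]
After 11 (send(from=C, to=B, msg='hello')): A:[req] B:[bye,ack,tick,hello] C:[data,err]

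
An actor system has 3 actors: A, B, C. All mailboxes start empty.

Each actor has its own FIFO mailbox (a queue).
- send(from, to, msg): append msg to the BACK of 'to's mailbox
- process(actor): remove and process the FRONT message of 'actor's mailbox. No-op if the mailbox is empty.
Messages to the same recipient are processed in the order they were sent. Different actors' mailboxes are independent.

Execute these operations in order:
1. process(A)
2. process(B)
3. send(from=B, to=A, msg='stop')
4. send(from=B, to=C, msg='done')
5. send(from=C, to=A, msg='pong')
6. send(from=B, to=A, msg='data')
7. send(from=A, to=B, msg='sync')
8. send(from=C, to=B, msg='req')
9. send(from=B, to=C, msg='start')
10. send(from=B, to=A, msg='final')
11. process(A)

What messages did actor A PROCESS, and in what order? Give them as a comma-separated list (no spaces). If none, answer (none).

After 1 (process(A)): A:[] B:[] C:[]
After 2 (process(B)): A:[] B:[] C:[]
After 3 (send(from=B, to=A, msg='stop')): A:[stop] B:[] C:[]
After 4 (send(from=B, to=C, msg='done')): A:[stop] B:[] C:[done]
After 5 (send(from=C, to=A, msg='pong')): A:[stop,pong] B:[] C:[done]
After 6 (send(from=B, to=A, msg='data')): A:[stop,pong,data] B:[] C:[done]
After 7 (send(from=A, to=B, msg='sync')): A:[stop,pong,data] B:[sync] C:[done]
After 8 (send(from=C, to=B, msg='req')): A:[stop,pong,data] B:[sync,req] C:[done]
After 9 (send(from=B, to=C, msg='start')): A:[stop,pong,data] B:[sync,req] C:[done,start]
After 10 (send(from=B, to=A, msg='final')): A:[stop,pong,data,final] B:[sync,req] C:[done,start]
After 11 (process(A)): A:[pong,data,final] B:[sync,req] C:[done,start]

Answer: stop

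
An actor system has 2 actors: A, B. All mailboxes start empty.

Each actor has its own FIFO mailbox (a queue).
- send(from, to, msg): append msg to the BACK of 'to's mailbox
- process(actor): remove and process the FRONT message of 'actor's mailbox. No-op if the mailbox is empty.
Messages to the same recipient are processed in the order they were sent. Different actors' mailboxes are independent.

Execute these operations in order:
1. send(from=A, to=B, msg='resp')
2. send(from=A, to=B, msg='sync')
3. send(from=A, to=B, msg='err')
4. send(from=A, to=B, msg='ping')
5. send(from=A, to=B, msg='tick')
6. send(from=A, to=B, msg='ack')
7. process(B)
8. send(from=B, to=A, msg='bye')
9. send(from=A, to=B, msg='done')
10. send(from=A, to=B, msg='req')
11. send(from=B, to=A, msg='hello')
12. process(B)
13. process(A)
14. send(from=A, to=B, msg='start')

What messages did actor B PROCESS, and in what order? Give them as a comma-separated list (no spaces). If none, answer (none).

Answer: resp,sync

Derivation:
After 1 (send(from=A, to=B, msg='resp')): A:[] B:[resp]
After 2 (send(from=A, to=B, msg='sync')): A:[] B:[resp,sync]
After 3 (send(from=A, to=B, msg='err')): A:[] B:[resp,sync,err]
After 4 (send(from=A, to=B, msg='ping')): A:[] B:[resp,sync,err,ping]
After 5 (send(from=A, to=B, msg='tick')): A:[] B:[resp,sync,err,ping,tick]
After 6 (send(from=A, to=B, msg='ack')): A:[] B:[resp,sync,err,ping,tick,ack]
After 7 (process(B)): A:[] B:[sync,err,ping,tick,ack]
After 8 (send(from=B, to=A, msg='bye')): A:[bye] B:[sync,err,ping,tick,ack]
After 9 (send(from=A, to=B, msg='done')): A:[bye] B:[sync,err,ping,tick,ack,done]
After 10 (send(from=A, to=B, msg='req')): A:[bye] B:[sync,err,ping,tick,ack,done,req]
After 11 (send(from=B, to=A, msg='hello')): A:[bye,hello] B:[sync,err,ping,tick,ack,done,req]
After 12 (process(B)): A:[bye,hello] B:[err,ping,tick,ack,done,req]
After 13 (process(A)): A:[hello] B:[err,ping,tick,ack,done,req]
After 14 (send(from=A, to=B, msg='start')): A:[hello] B:[err,ping,tick,ack,done,req,start]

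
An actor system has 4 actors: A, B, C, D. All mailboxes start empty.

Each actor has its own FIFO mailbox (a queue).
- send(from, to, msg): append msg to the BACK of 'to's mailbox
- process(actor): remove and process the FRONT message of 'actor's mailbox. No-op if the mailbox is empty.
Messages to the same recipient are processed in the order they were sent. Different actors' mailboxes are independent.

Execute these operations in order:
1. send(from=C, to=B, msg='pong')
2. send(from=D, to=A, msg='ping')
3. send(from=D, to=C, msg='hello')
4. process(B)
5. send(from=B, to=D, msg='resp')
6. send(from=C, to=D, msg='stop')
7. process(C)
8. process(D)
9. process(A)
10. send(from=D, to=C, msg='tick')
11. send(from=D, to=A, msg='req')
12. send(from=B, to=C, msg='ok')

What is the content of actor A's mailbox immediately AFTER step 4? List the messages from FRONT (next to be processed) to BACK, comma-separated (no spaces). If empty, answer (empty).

After 1 (send(from=C, to=B, msg='pong')): A:[] B:[pong] C:[] D:[]
After 2 (send(from=D, to=A, msg='ping')): A:[ping] B:[pong] C:[] D:[]
After 3 (send(from=D, to=C, msg='hello')): A:[ping] B:[pong] C:[hello] D:[]
After 4 (process(B)): A:[ping] B:[] C:[hello] D:[]

ping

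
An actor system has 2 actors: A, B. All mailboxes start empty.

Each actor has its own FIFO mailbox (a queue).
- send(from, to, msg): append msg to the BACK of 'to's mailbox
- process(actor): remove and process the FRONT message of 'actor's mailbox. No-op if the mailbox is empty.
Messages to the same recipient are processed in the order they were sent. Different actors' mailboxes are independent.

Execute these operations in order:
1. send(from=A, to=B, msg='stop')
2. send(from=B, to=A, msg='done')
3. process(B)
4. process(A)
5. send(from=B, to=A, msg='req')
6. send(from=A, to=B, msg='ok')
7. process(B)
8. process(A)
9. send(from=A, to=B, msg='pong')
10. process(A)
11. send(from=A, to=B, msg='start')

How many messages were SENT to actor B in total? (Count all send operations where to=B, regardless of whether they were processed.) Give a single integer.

After 1 (send(from=A, to=B, msg='stop')): A:[] B:[stop]
After 2 (send(from=B, to=A, msg='done')): A:[done] B:[stop]
After 3 (process(B)): A:[done] B:[]
After 4 (process(A)): A:[] B:[]
After 5 (send(from=B, to=A, msg='req')): A:[req] B:[]
After 6 (send(from=A, to=B, msg='ok')): A:[req] B:[ok]
After 7 (process(B)): A:[req] B:[]
After 8 (process(A)): A:[] B:[]
After 9 (send(from=A, to=B, msg='pong')): A:[] B:[pong]
After 10 (process(A)): A:[] B:[pong]
After 11 (send(from=A, to=B, msg='start')): A:[] B:[pong,start]

Answer: 4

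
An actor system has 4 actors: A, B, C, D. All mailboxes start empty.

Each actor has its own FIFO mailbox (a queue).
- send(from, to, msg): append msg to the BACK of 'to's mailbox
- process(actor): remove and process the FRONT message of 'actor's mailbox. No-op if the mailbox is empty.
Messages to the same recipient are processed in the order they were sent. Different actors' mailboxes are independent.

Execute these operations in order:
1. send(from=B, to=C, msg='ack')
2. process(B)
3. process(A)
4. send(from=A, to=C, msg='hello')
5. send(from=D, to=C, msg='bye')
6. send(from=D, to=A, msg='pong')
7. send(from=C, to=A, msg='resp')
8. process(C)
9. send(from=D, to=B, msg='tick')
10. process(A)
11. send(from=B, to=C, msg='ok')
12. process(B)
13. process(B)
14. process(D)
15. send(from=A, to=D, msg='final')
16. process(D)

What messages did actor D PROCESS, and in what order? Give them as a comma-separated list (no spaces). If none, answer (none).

After 1 (send(from=B, to=C, msg='ack')): A:[] B:[] C:[ack] D:[]
After 2 (process(B)): A:[] B:[] C:[ack] D:[]
After 3 (process(A)): A:[] B:[] C:[ack] D:[]
After 4 (send(from=A, to=C, msg='hello')): A:[] B:[] C:[ack,hello] D:[]
After 5 (send(from=D, to=C, msg='bye')): A:[] B:[] C:[ack,hello,bye] D:[]
After 6 (send(from=D, to=A, msg='pong')): A:[pong] B:[] C:[ack,hello,bye] D:[]
After 7 (send(from=C, to=A, msg='resp')): A:[pong,resp] B:[] C:[ack,hello,bye] D:[]
After 8 (process(C)): A:[pong,resp] B:[] C:[hello,bye] D:[]
After 9 (send(from=D, to=B, msg='tick')): A:[pong,resp] B:[tick] C:[hello,bye] D:[]
After 10 (process(A)): A:[resp] B:[tick] C:[hello,bye] D:[]
After 11 (send(from=B, to=C, msg='ok')): A:[resp] B:[tick] C:[hello,bye,ok] D:[]
After 12 (process(B)): A:[resp] B:[] C:[hello,bye,ok] D:[]
After 13 (process(B)): A:[resp] B:[] C:[hello,bye,ok] D:[]
After 14 (process(D)): A:[resp] B:[] C:[hello,bye,ok] D:[]
After 15 (send(from=A, to=D, msg='final')): A:[resp] B:[] C:[hello,bye,ok] D:[final]
After 16 (process(D)): A:[resp] B:[] C:[hello,bye,ok] D:[]

Answer: final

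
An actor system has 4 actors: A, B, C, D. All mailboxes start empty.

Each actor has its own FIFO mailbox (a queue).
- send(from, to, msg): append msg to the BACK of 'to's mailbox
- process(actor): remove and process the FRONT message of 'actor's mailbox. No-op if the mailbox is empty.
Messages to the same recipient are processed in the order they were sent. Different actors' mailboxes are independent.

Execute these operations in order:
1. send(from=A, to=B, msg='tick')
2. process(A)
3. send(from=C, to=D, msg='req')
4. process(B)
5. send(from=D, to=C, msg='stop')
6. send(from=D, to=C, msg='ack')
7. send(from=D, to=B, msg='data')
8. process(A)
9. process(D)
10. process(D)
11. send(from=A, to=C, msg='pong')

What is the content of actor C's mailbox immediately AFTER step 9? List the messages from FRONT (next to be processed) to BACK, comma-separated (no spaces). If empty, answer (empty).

After 1 (send(from=A, to=B, msg='tick')): A:[] B:[tick] C:[] D:[]
After 2 (process(A)): A:[] B:[tick] C:[] D:[]
After 3 (send(from=C, to=D, msg='req')): A:[] B:[tick] C:[] D:[req]
After 4 (process(B)): A:[] B:[] C:[] D:[req]
After 5 (send(from=D, to=C, msg='stop')): A:[] B:[] C:[stop] D:[req]
After 6 (send(from=D, to=C, msg='ack')): A:[] B:[] C:[stop,ack] D:[req]
After 7 (send(from=D, to=B, msg='data')): A:[] B:[data] C:[stop,ack] D:[req]
After 8 (process(A)): A:[] B:[data] C:[stop,ack] D:[req]
After 9 (process(D)): A:[] B:[data] C:[stop,ack] D:[]

stop,ack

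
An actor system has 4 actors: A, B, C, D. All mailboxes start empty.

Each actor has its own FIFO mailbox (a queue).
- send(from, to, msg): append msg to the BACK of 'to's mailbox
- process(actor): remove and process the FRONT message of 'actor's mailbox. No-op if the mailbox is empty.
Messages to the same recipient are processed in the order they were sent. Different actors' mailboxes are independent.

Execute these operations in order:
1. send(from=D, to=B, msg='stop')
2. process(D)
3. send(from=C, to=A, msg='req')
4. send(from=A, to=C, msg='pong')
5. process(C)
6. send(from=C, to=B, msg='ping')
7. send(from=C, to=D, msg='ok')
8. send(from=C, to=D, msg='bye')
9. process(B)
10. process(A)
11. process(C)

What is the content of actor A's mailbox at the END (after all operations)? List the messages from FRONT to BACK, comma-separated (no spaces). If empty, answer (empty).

Answer: (empty)

Derivation:
After 1 (send(from=D, to=B, msg='stop')): A:[] B:[stop] C:[] D:[]
After 2 (process(D)): A:[] B:[stop] C:[] D:[]
After 3 (send(from=C, to=A, msg='req')): A:[req] B:[stop] C:[] D:[]
After 4 (send(from=A, to=C, msg='pong')): A:[req] B:[stop] C:[pong] D:[]
After 5 (process(C)): A:[req] B:[stop] C:[] D:[]
After 6 (send(from=C, to=B, msg='ping')): A:[req] B:[stop,ping] C:[] D:[]
After 7 (send(from=C, to=D, msg='ok')): A:[req] B:[stop,ping] C:[] D:[ok]
After 8 (send(from=C, to=D, msg='bye')): A:[req] B:[stop,ping] C:[] D:[ok,bye]
After 9 (process(B)): A:[req] B:[ping] C:[] D:[ok,bye]
After 10 (process(A)): A:[] B:[ping] C:[] D:[ok,bye]
After 11 (process(C)): A:[] B:[ping] C:[] D:[ok,bye]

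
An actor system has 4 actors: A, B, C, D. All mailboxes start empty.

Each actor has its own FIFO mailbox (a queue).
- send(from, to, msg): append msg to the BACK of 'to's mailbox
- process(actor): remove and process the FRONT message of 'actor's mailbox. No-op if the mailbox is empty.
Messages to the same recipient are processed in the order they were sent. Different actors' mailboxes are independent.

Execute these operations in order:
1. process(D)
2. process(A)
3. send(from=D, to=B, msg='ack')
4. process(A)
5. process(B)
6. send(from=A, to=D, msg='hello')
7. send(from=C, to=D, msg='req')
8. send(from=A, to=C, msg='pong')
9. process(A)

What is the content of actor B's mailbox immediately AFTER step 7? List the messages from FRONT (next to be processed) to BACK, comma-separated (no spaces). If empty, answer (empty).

After 1 (process(D)): A:[] B:[] C:[] D:[]
After 2 (process(A)): A:[] B:[] C:[] D:[]
After 3 (send(from=D, to=B, msg='ack')): A:[] B:[ack] C:[] D:[]
After 4 (process(A)): A:[] B:[ack] C:[] D:[]
After 5 (process(B)): A:[] B:[] C:[] D:[]
After 6 (send(from=A, to=D, msg='hello')): A:[] B:[] C:[] D:[hello]
After 7 (send(from=C, to=D, msg='req')): A:[] B:[] C:[] D:[hello,req]

(empty)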